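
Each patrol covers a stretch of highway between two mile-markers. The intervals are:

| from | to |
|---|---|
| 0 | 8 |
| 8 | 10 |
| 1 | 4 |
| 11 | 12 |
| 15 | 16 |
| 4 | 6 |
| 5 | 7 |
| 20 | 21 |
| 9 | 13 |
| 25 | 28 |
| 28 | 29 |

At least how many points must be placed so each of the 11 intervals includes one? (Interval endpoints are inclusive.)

Sorted: [1,4] [4,6] [5,7] [0,8] [8,10] [11,12] [9,13] [15,16] [20,21] [25,28] [28,29]
{[1,4],[4,6]} hit by 4; {[5,7],[0,8]} hit by 7; {[8,10]} hit by 10; {[11,12],[9,13]} hit by 12; {[15,16]} hit by 16; {[20,21]} hit by 21; {[25,28],[28,29]} hit by 28.
Points: 4, 7, 10, 12, 16, 21, 28 (7 total).

7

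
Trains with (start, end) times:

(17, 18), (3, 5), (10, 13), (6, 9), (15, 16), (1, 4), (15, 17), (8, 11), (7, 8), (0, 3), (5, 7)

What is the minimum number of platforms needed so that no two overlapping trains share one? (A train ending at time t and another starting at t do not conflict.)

The answer is the maximum number of intervals overlapping at any instant.
Events (time:±→running): 0:+→1 1:+→2 … peak 2.

2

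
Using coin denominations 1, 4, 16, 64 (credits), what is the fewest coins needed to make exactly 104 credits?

5

104 = 1×64 + 2×16 + 2×4
Total coins = 1 + 2 + 2 = 5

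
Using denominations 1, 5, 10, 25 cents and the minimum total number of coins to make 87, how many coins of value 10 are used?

87 = 3×25 + 1×10 + 2×1
Count of 10: 1

1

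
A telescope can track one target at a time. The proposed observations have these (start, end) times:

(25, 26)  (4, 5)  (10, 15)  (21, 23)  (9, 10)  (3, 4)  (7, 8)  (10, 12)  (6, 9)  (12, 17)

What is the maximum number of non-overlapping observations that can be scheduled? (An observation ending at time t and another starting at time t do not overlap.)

Sort by end time and greedily take each interval whose start is ≥ the last chosen end.
Sorted by end: (3,4)  (4,5)  (7,8)  (6,9)  (9,10)  (10,12)  (10,15)  (12,17)  (21,23)  (25,26)
take (3,4); take (4,5); take (7,8); take (9,10); take (10,12); take (12,17); take (21,23); take (25,26).
Selected 8 observations.

8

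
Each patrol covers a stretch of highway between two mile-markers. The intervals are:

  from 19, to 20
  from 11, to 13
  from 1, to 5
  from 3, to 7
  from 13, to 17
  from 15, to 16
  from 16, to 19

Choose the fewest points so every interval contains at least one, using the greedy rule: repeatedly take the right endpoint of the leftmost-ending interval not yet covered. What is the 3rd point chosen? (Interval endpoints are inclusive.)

Sort by right endpoint; whenever an interval is uncovered, place a point at its right end.
By right end: [1,5]  [3,7]  [11,13]  [15,16]  [13,17]  [16,19]  [19,20]
[1,5] uncovered → point at 5; [11,13] uncovered → point at 13; [15,16] uncovered → point at 16; [19,20] uncovered → point at 20.
Points: 5, 13, 16, 20 (4 total).

16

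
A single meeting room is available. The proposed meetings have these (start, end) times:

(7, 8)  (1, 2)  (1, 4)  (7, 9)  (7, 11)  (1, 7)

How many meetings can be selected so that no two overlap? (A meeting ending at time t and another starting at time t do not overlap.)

2

Greedy by earliest finish: after sorting by end time, pick each interval compatible with the last pick.
Sorted by end: (1,2)  (1,4)  (1,7)  (7,8)  (7,9)  (7,11)
take (1,2); skip (1,7); take (7,8); skip (7,9); skip (7,11).
Selected 2 meetings.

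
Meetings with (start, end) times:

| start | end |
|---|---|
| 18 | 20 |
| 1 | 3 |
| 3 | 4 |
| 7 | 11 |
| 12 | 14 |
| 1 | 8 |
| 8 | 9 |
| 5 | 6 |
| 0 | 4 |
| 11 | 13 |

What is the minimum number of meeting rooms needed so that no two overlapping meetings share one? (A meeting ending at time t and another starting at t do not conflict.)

Count concurrent intervals with a sweep; the peak is the room count.
starts: [0, 1, 1, 3, 5, 7, 8, 11, 12, 18]
ends:   [3, 4, 4, 6, 8, 9, 11, 13, 14, 20]
s0→1 s1→2 s1→3  — peak 3.

3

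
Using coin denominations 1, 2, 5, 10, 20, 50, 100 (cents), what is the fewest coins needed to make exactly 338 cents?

Use the largest denomination that fits, subtract, and repeat.
338 − 3×100→38 − 1×20→18 − 1×10→8 − 1×5→3 − 1×2→1 − 1×1→0
Total coins = 3 + 1 + 1 + 1 + 1 + 1 = 8

8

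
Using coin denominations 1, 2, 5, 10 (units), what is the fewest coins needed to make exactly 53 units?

Greedy: take as many of the largest coin as possible, then repeat with the remainder.
53 = 5×10 + 1×2 + 1×1
Total coins = 5 + 1 + 1 = 7

7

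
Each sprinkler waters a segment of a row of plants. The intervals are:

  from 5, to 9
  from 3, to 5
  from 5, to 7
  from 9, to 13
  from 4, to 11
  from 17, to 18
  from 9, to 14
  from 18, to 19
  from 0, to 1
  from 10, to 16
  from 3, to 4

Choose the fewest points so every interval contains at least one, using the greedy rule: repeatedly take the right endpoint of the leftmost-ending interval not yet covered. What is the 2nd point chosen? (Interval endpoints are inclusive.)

4

Sort by right endpoint; whenever an interval is uncovered, place a point at its right end.
By right end: [0,1]  [3,4]  [3,5]  [5,7]  [5,9]  [4,11]  [9,13]  [9,14]  [10,16]  [17,18]  [18,19]
[0,1] uncovered → point at 1; [3,4] uncovered → point at 4; [5,7] uncovered → point at 7; [9,13] uncovered → point at 13; [17,18] uncovered → point at 18.
Points: 1, 4, 7, 13, 18 (5 total).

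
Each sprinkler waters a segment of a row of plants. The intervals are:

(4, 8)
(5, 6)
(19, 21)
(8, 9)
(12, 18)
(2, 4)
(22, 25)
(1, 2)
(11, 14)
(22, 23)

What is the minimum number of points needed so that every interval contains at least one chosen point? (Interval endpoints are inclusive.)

Sort by right endpoint; whenever an interval is uncovered, place a point at its right end.
Sorted: [1,2] [2,4] [5,6] [4,8] [8,9] [11,14] [12,18] [19,21] [22,23] [22,25]
{[1,2],[2,4]} hit by 2; {[5,6],[4,8]} hit by 6; {[8,9]} hit by 9; {[11,14],[12,18]} hit by 14; {[19,21]} hit by 21; {[22,23],[22,25]} hit by 23.
Points: 2, 6, 9, 14, 21, 23 (6 total).

6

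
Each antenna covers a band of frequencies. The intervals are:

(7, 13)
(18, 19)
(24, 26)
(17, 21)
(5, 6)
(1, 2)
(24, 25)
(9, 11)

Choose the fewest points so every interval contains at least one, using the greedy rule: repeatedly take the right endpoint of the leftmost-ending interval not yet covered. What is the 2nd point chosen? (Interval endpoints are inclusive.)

By right end: [1,2]  [5,6]  [9,11]  [7,13]  [18,19]  [17,21]  [24,25]  [24,26]
[1,2] uncovered → point at 2; [5,6] uncovered → point at 6; [9,11] uncovered → point at 11; [18,19] uncovered → point at 19; [24,25] uncovered → point at 25.
Points: 2, 6, 11, 19, 25 (5 total).

6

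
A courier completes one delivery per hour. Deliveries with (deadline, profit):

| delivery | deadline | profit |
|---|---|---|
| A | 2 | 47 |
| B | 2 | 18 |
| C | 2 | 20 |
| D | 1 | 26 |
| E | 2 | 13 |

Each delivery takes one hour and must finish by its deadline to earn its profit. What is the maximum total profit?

73

Take jobs in profit order; each goes to the latest open slot no later than its deadline.
By profit: A(d2,47), D(d1,26), C(d2,20), B(d2,18), E(d2,13)
A→slot 2; D→slot 1; C skipped; B skipped; E skipped.
Profit = 26 + 47 = 73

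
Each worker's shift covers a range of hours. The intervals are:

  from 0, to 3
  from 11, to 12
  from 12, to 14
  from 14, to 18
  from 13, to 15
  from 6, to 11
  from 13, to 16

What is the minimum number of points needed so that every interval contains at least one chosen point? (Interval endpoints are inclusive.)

3

Sort by right endpoint; whenever an interval is uncovered, place a point at its right end.
By right end: [0,3]  [6,11]  [11,12]  [12,14]  [13,15]  [13,16]  [14,18]
[0,3] uncovered → point at 3; [6,11] uncovered → point at 11; [12,14] uncovered → point at 14.
Points: 3, 11, 14 (3 total).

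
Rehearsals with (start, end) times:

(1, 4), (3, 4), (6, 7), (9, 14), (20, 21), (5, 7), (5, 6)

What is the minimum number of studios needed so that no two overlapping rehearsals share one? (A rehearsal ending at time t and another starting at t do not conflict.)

Count concurrent intervals with a sweep; the peak is the room count.
starts: [1, 3, 5, 5, 6, 9, 20]
ends:   [4, 4, 6, 7, 7, 14, 21]
s1→1 s3→2  — peak 2.

2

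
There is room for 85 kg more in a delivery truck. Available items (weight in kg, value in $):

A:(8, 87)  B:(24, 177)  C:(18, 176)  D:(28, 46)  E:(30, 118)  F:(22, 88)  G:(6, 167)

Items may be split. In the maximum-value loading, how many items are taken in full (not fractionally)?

Order: G (167/6=27.83) > A (87/8=10.88) > C (176/18=9.78) > B (177/24=7.38) > F (88/22=4.00) > E (118/30=3.93) > D (46/28=1.64)
Fill: take G (6 @ 167) → take A (8 @ 87) → take C (18 @ 176) → take B (24 @ 177) → take F (22 @ 88) → take 7/30 of E → 27.53; 85/85 used.
5 item(s) taken whole; one partial (take 7/30 of E).

5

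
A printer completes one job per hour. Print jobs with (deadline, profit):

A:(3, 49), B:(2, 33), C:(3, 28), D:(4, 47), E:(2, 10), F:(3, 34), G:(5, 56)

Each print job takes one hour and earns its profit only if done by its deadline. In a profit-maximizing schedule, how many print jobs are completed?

5

Take jobs in profit order; each goes to the latest open slot no later than its deadline.
By profit: G(d5,56), A(d3,49), D(d4,47), F(d3,34), B(d2,33), C(d3,28), E(d2,10)
G→slot 5; A→slot 3; D→slot 4; F→slot 2; B→slot 1; C skipped; E skipped.
5 of 7 scheduled.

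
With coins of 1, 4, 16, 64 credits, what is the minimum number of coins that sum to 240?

240 = 3×64 + 3×16
Total coins = 3 + 3 = 6

6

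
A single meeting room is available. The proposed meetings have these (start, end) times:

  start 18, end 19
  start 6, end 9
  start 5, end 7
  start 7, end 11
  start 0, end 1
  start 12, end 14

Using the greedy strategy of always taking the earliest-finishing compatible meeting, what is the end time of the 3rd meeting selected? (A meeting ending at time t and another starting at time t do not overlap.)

11

Sort by end time and greedily take each interval whose start is ≥ the last chosen end.
Sorted by end: (0,1)  (5,7)  (6,9)  (7,11)  (12,14)  (18,19)
take (0,1); take (5,7); skip (6,9); take (7,11); take (12,14); take (18,19).
Selected: (0,1) (5,7) (7,11) (12,14) (18,19)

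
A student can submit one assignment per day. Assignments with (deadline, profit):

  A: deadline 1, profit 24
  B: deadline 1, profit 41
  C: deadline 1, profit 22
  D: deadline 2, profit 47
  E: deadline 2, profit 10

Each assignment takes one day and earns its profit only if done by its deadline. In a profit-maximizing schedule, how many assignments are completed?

2

Profit order: D=47 B=41 A=24 C=22 E=10
Assign: D→slot 2, B→slot 1, A skipped, C skipped, E skipped.
Slots: [1:B] [2:D]
2 of 5 scheduled.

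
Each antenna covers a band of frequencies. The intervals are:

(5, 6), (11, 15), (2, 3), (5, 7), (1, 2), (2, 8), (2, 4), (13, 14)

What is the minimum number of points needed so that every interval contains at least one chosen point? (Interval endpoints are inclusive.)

3

Sort by right endpoint; whenever an interval is uncovered, place a point at its right end.
By right end: [1,2]  [2,3]  [2,4]  [5,6]  [5,7]  [2,8]  [13,14]  [11,15]
[1,2] uncovered → point at 2; [5,6] uncovered → point at 6; [13,14] uncovered → point at 14.
Points: 2, 6, 14 (3 total).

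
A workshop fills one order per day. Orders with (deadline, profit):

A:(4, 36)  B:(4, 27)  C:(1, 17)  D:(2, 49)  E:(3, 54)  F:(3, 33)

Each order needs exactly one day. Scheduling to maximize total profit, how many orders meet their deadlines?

Profit order: E=54 D=49 A=36 F=33 B=27 C=17
Assign: E→slot 3, D→slot 2, A→slot 4, F→slot 1, B skipped, C skipped.
Slots: [1:F] [2:D] [3:E] [4:A]
4 of 6 scheduled.

4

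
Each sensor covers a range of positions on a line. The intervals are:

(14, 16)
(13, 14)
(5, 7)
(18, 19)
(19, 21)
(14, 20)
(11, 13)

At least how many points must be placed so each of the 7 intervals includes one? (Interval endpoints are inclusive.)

Sorted: [5,7] [11,13] [13,14] [14,16] [18,19] [14,20] [19,21]
{[5,7]} hit by 7; {[11,13],[13,14]} hit by 13; {[14,16]} hit by 16; {[18,19],[14,20],[19,21]} hit by 19.
Points: 7, 13, 16, 19 (4 total).

4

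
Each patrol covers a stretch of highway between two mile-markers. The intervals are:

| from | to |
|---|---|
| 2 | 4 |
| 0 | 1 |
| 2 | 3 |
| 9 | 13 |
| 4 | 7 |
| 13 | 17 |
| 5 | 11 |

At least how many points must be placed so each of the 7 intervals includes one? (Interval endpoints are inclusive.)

Sorted: [0,1] [2,3] [2,4] [4,7] [5,11] [9,13] [13,17]
{[0,1]} hit by 1; {[2,3],[2,4]} hit by 3; {[4,7],[5,11]} hit by 7; {[9,13],[13,17]} hit by 13.
Points: 1, 3, 7, 13 (4 total).

4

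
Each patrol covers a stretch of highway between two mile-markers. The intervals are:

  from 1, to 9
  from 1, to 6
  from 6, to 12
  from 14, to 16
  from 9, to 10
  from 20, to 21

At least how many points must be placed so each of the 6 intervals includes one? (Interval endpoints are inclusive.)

Sort by right endpoint; whenever an interval is uncovered, place a point at its right end.
By right end: [1,6]  [1,9]  [9,10]  [6,12]  [14,16]  [20,21]
[1,6] uncovered → point at 6; [9,10] uncovered → point at 10; [14,16] uncovered → point at 16; [20,21] uncovered → point at 21.
Points: 6, 10, 16, 21 (4 total).

4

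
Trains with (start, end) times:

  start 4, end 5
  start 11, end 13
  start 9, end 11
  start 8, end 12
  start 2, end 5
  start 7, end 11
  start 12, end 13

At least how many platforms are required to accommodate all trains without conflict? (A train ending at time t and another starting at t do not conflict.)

3

The answer is the maximum number of intervals overlapping at any instant.
Events (time:±→running): 2:+→1 4:+→2 5:-→1 5:-→0 7:+→1 8:+→2 9:+→3 … peak 3.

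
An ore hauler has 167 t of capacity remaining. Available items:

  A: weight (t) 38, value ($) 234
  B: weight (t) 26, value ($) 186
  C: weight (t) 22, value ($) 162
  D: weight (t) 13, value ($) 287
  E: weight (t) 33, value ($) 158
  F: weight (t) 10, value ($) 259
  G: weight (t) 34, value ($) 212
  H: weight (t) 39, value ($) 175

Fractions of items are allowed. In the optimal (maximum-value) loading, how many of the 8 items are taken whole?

Greedy by value/weight ratio, highest first.
Order: F (259/10=25.90) > D (287/13=22.08) > C (162/22=7.36) > B (186/26=7.15) > G (212/34=6.24) > A (234/38=6.16) > E (158/33=4.79) > H (175/39=4.49)
Fill: take F (10 @ 259) → take D (13 @ 287) → take C (22 @ 162) → take B (26 @ 186) → take G (34 @ 212) → take A (38 @ 234) → take 24/33 of E → 114.91; 167/167 used.
6 item(s) taken whole; one partial (take 24/33 of E).

6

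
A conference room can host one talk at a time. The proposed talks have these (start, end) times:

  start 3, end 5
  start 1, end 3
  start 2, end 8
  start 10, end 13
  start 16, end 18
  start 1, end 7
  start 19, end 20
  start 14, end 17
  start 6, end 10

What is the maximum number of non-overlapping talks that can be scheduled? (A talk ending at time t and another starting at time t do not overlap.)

6

By end time: (1,3), (3,5), (1,7), (2,8), (6,10), (10,13), (14,17), (16,18), (19,20).
Pick (1,3); next start ≥ 3 → (3,5); next start ≥ 5 → (6,10); next start ≥ 10 → (10,13); next start ≥ 13 → (14,17); next start ≥ 17 → (19,20).
Selected 6 talks.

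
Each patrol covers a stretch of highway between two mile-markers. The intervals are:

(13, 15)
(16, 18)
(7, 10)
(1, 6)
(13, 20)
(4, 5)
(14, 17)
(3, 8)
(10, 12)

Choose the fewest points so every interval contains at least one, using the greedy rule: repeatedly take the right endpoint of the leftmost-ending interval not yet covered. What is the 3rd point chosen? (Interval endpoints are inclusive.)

15

By right end: [4,5]  [1,6]  [3,8]  [7,10]  [10,12]  [13,15]  [14,17]  [16,18]  [13,20]
[4,5] uncovered → point at 5; [7,10] uncovered → point at 10; [13,15] uncovered → point at 15; [16,18] uncovered → point at 18.
Points: 5, 10, 15, 18 (4 total).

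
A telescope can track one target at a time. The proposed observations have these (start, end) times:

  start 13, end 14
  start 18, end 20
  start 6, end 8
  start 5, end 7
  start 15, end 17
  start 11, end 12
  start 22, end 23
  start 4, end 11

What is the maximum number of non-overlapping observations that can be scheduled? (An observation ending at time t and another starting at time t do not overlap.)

6

Sort by end time and greedily take each interval whose start is ≥ the last chosen end.
By end time: (5,7), (6,8), (4,11), (11,12), (13,14), (15,17), (18,20), (22,23).
Pick (5,7); next start ≥ 7 → (11,12); next start ≥ 12 → (13,14); next start ≥ 14 → (15,17); next start ≥ 17 → (18,20); next start ≥ 20 → (22,23).
Selected 6 observations.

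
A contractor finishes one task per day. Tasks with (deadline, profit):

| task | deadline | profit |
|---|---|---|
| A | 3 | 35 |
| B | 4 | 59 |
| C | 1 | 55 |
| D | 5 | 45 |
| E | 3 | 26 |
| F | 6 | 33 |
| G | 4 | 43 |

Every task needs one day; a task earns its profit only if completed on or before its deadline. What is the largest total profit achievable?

270

By profit: B(d4,59), C(d1,55), D(d5,45), G(d4,43), A(d3,35), F(d6,33), E(d3,26)
B→slot 4; C→slot 1; D→slot 5; G→slot 3; A→slot 2; F→slot 6; E skipped.
Profit = 55 + 35 + 43 + 59 + 45 + 33 = 270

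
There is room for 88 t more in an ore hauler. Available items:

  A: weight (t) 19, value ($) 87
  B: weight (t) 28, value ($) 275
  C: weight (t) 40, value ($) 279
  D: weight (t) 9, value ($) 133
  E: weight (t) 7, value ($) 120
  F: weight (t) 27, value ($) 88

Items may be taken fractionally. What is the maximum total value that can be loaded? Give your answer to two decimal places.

825.32

Sort by value per unit weight and fill in that order.
Ratios (sorted): E 17.14, D 14.78, B 9.82, C 6.97, A 4.58, F 3.26
take E (7 @ 120); take D (9 @ 133); take B (28 @ 275); take C (40 @ 279); take 4/19 of A → 18.32. Capacity used 88/88.
Total value = 825.32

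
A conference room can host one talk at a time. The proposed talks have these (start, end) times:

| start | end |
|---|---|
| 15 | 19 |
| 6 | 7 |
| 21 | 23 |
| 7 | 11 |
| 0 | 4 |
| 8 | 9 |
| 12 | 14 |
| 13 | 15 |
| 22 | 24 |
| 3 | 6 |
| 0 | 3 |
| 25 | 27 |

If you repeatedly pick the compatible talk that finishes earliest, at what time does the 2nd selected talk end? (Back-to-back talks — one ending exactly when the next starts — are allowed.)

6

Greedy by earliest finish: after sorting by end time, pick each interval compatible with the last pick.
Sorted by end: (0,3)  (0,4)  (3,6)  (6,7)  (8,9)  (7,11)  (12,14)  (13,15)  (15,19)  (21,23)  (22,24)  (25,27)
take (0,3); skip (0,4); take (3,6); take (6,7); take (8,9); skip (7,11); take (12,14); skip (13,15); take (15,19); take (21,23); skip (22,24); take (25,27).
Selected: (0,3) (3,6) (6,7) (8,9) (12,14) (15,19) (21,23) (25,27)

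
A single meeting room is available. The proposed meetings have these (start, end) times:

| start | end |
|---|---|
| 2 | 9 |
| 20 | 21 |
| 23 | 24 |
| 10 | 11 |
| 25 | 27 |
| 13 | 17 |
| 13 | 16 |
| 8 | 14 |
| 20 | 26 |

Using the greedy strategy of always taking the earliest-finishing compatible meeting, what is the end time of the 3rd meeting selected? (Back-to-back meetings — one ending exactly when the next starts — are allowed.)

16

By end time: (2,9), (10,11), (8,14), (13,16), (13,17), (20,21), (23,24), (20,26), (25,27).
Pick (2,9); next start ≥ 9 → (10,11); next start ≥ 11 → (13,16); next start ≥ 16 → (20,21); next start ≥ 21 → (23,24); next start ≥ 24 → (25,27).
Selected: (2,9) (10,11) (13,16) (20,21) (23,24) (25,27)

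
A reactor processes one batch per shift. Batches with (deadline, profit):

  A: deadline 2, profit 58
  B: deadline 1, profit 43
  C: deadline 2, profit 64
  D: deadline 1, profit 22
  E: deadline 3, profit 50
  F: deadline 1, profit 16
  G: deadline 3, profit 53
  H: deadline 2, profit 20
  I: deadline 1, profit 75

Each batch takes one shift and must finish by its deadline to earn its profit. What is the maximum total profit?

192

Take jobs in profit order; each goes to the latest open slot no later than its deadline.
By profit: I(d1,75), C(d2,64), A(d2,58), G(d3,53), E(d3,50), B(d1,43), D(d1,22), H(d2,20), F(d1,16)
I→slot 1; C→slot 2; A skipped; G→slot 3; E skipped; B skipped; D skipped; H skipped; F skipped.
Profit = 75 + 64 + 53 = 192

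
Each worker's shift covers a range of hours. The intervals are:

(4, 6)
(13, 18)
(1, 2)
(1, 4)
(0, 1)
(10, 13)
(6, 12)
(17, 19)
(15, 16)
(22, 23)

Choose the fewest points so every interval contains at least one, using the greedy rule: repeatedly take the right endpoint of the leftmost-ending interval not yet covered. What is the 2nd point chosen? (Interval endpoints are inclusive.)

Sort by right endpoint; whenever an interval is uncovered, place a point at its right end.
By right end: [0,1]  [1,2]  [1,4]  [4,6]  [6,12]  [10,13]  [15,16]  [13,18]  [17,19]  [22,23]
[0,1] uncovered → point at 1; [4,6] uncovered → point at 6; [10,13] uncovered → point at 13; [15,16] uncovered → point at 16; [17,19] uncovered → point at 19; [22,23] uncovered → point at 23.
Points: 1, 6, 13, 16, 19, 23 (6 total).

6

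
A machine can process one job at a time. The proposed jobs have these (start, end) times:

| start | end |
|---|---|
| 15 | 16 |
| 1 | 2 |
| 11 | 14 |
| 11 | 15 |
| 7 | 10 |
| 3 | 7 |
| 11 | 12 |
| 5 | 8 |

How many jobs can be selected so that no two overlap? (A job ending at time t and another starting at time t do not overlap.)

Sorted by end: (1,2)  (3,7)  (5,8)  (7,10)  (11,12)  (11,14)  (11,15)  (15,16)
take (1,2); take (3,7); take (7,10); take (11,12); take (15,16).
Selected 5 jobs.

5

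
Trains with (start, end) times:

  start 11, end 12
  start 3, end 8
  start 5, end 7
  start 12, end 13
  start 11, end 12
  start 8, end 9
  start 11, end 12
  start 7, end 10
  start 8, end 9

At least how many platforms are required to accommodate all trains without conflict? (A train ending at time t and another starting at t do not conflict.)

Count concurrent intervals with a sweep; the peak is the room count.
starts: [3, 5, 7, 8, 8, 11, 11, 11, 12]
ends:   [7, 8, 9, 9, 10, 12, 12, 12, 13]
s3→1 s5→2 e7→1 s7→2 e8→1 s8→2 s8→3  — peak 3.

3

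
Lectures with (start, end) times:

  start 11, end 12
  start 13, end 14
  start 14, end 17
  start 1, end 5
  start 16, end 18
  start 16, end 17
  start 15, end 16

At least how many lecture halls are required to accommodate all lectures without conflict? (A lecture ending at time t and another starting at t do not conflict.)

3

The answer is the maximum number of intervals overlapping at any instant.
starts: [1, 11, 13, 14, 15, 16, 16]
ends:   [5, 12, 14, 16, 17, 17, 18]
s1→1 e5→0 s11→1 e12→0 s13→1 e14→0 s14→1 s15→2 e16→1 s16→2 s16→3  — peak 3.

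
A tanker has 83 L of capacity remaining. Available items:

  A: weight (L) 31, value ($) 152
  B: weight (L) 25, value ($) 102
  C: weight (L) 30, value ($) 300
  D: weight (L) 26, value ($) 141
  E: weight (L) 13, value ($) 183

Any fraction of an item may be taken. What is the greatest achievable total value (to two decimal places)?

692.65

Order: E (183/13=14.08) > C (300/30=10.00) > D (141/26=5.42) > A (152/31=4.90) > B (102/25=4.08)
Fill: take E (13 @ 183) → take C (30 @ 300) → take D (26 @ 141) → take 14/31 of A → 68.65; 83/83 used.
Total value = 692.65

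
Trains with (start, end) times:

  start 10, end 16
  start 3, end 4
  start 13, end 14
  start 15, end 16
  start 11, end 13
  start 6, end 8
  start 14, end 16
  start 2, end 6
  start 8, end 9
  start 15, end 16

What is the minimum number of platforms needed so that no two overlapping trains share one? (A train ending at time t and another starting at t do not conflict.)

Count concurrent intervals with a sweep; the peak is the room count.
starts: [2, 3, 6, 8, 10, 11, 13, 14, 15, 15]
ends:   [4, 6, 8, 9, 13, 14, 16, 16, 16, 16]
s2→1 s3→2 e4→1 e6→0 s6→1 e8→0 s8→1 e9→0 s10→1 s11→2 e13→1 s13→2 e14→1 s14→2 s15→3 s15→4  — peak 4.

4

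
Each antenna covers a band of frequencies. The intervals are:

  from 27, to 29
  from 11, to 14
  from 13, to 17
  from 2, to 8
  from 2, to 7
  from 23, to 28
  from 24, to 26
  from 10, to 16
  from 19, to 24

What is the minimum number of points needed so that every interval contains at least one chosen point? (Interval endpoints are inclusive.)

4

Sort by right endpoint; whenever an interval is uncovered, place a point at its right end.
By right end: [2,7]  [2,8]  [11,14]  [10,16]  [13,17]  [19,24]  [24,26]  [23,28]  [27,29]
[2,7] uncovered → point at 7; [11,14] uncovered → point at 14; [19,24] uncovered → point at 24; [27,29] uncovered → point at 29.
Points: 7, 14, 24, 29 (4 total).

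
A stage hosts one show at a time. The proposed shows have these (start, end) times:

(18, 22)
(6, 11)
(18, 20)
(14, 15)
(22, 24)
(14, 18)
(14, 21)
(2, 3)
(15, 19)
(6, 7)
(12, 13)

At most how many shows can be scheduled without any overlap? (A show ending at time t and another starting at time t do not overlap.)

6

By end time: (2,3), (6,7), (6,11), (12,13), (14,15), (14,18), (15,19), (18,20), (14,21), (18,22), (22,24).
Pick (2,3); next start ≥ 3 → (6,7); next start ≥ 7 → (12,13); next start ≥ 13 → (14,15); next start ≥ 15 → (15,19); next start ≥ 19 → (22,24).
Selected 6 shows.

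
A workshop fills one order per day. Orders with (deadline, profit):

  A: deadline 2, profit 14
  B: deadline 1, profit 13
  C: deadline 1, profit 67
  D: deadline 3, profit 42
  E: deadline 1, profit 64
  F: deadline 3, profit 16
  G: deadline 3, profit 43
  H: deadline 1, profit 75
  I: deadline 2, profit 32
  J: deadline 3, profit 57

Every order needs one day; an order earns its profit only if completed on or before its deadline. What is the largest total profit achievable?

175

By profit: H(d1,75), C(d1,67), E(d1,64), J(d3,57), G(d3,43), D(d3,42), I(d2,32), F(d3,16), A(d2,14), B(d1,13)
H→slot 1; C skipped; E skipped; J→slot 3; G→slot 2; D skipped; I skipped; F skipped; A skipped; B skipped.
Profit = 75 + 43 + 57 = 175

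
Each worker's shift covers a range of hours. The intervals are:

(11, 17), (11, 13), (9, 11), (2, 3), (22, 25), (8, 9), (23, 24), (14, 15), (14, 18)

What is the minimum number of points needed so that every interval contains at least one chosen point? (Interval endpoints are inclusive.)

5

By right end: [2,3]  [8,9]  [9,11]  [11,13]  [14,15]  [11,17]  [14,18]  [23,24]  [22,25]
[2,3] uncovered → point at 3; [8,9] uncovered → point at 9; [11,13] uncovered → point at 13; [14,15] uncovered → point at 15; [23,24] uncovered → point at 24.
Points: 3, 9, 13, 15, 24 (5 total).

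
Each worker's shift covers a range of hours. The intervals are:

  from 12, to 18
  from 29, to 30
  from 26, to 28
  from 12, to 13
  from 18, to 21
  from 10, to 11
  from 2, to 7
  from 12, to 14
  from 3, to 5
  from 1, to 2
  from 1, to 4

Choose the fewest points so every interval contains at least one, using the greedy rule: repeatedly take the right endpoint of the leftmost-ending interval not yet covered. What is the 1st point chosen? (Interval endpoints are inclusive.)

2

By right end: [1,2]  [1,4]  [3,5]  [2,7]  [10,11]  [12,13]  [12,14]  [12,18]  [18,21]  [26,28]  [29,30]
[1,2] uncovered → point at 2; [3,5] uncovered → point at 5; [10,11] uncovered → point at 11; [12,13] uncovered → point at 13; [18,21] uncovered → point at 21; [26,28] uncovered → point at 28; [29,30] uncovered → point at 30.
Points: 2, 5, 11, 13, 21, 28, 30 (7 total).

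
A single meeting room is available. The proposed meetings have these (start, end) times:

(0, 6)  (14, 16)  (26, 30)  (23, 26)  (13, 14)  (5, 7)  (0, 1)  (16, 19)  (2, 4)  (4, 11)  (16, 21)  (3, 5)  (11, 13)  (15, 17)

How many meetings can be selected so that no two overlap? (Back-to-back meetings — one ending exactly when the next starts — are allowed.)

Sorted by end: (0,1)  (2,4)  (3,5)  (0,6)  (5,7)  (4,11)  (11,13)  (13,14)  (14,16)  (15,17)  (16,19)  (16,21)  (23,26)  (26,30)
take (0,1); take (2,4); take (5,7); skip (4,11); take (11,13); take (13,14); take (14,16); take (16,19); skip (16,21); take (23,26); take (26,30).
Selected 9 meetings.

9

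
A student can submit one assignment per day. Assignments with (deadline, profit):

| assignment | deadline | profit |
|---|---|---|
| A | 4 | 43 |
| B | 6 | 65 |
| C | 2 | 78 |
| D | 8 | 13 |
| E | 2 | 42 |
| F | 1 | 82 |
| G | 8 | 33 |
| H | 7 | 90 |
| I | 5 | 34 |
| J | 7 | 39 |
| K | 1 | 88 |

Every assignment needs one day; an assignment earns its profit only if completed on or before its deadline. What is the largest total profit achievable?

Sort by profit descending; place each in the latest free slot ≤ its deadline.
Profit order: H=90 K=88 F=82 C=78 B=65 A=43 E=42 J=39 I=34 G=33 D=13
Assign: H→slot 7, K→slot 1, F skipped, C→slot 2, B→slot 6, A→slot 4, E skipped, J→slot 5, I→slot 3, G→slot 8, D skipped.
Slots: [1:K] [2:C] [3:I] [4:A] [5:J] [6:B] [7:H] [8:G]
Profit = 88 + 78 + 34 + 43 + 39 + 65 + 90 + 33 = 470

470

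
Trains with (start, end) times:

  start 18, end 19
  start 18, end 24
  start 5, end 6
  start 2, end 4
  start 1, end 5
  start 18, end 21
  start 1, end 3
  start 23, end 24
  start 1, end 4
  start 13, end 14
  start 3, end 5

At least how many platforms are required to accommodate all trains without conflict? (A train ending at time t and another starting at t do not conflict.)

Count concurrent intervals with a sweep; the peak is the room count.
Events (time:±→running): 1:+→1 1:+→2 1:+→3 2:+→4 … peak 4.

4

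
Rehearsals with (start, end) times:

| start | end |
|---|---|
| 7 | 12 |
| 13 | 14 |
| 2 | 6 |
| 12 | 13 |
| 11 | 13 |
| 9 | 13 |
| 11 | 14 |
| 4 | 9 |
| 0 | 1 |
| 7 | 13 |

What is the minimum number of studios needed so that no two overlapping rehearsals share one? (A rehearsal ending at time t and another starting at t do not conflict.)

Events (time:±→running): 0:+→1 1:-→0 2:+→1 4:+→2 6:-→1 7:+→2 7:+→3 9:-→2 9:+→3 11:+→4 11:+→5 … peak 5.

5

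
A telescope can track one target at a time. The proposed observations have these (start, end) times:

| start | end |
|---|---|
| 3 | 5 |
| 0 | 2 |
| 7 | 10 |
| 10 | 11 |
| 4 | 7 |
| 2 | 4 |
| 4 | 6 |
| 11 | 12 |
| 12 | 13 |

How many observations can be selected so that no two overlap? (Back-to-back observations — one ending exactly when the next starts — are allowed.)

7

Greedy by earliest finish: after sorting by end time, pick each interval compatible with the last pick.
Sorted by end: (0,2)  (2,4)  (3,5)  (4,6)  (4,7)  (7,10)  (10,11)  (11,12)  (12,13)
take (0,2); take (2,4); take (4,6); take (7,10); take (10,11); take (11,12); take (12,13).
Selected 7 observations.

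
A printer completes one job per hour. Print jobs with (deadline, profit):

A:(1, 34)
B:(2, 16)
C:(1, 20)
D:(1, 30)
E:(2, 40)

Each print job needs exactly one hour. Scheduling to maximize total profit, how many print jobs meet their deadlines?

2

Profit order: E=40 A=34 D=30 C=20 B=16
Assign: E→slot 2, A→slot 1, D skipped, C skipped, B skipped.
Slots: [1:A] [2:E]
2 of 5 scheduled.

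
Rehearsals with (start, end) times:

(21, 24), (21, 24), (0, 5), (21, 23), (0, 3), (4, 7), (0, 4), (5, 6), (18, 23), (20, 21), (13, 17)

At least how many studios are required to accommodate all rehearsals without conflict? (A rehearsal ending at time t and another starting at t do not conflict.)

Count concurrent intervals with a sweep; the peak is the room count.
starts: [0, 0, 0, 4, 5, 13, 18, 20, 21, 21, 21]
ends:   [3, 4, 5, 6, 7, 17, 21, 23, 23, 24, 24]
s0→1 s0→2 s0→3 e3→2 e4→1 s4→2 e5→1 s5→2 e6→1 e7→0 s13→1 e17→0 s18→1 s20→2 e21→1 s21→2 s21→3 s21→4  — peak 4.

4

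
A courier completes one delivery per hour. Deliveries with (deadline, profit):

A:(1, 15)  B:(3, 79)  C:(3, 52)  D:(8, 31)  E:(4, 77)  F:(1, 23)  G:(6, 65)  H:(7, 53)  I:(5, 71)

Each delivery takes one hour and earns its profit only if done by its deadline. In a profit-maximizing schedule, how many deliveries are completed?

8

Profit order: B=79 E=77 I=71 G=65 H=53 C=52 D=31 F=23 A=15
Assign: B→slot 3, E→slot 4, I→slot 5, G→slot 6, H→slot 7, C→slot 2, D→slot 8, F→slot 1, A skipped.
Slots: [1:F] [2:C] [3:B] [4:E] [5:I] [6:G] [7:H] [8:D]
8 of 9 scheduled.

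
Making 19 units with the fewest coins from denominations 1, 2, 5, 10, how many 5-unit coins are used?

1

19 = 1×10 + 1×5 + 2×2
Count of 5: 1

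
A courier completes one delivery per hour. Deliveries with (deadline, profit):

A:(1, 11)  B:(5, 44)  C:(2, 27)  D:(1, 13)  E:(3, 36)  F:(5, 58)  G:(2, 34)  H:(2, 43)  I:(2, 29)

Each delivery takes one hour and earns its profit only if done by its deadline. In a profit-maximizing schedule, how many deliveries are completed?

Profit order: F=58 B=44 H=43 E=36 G=34 I=29 C=27 D=13 A=11
Assign: F→slot 5, B→slot 4, H→slot 2, E→slot 3, G→slot 1, I skipped, C skipped, D skipped, A skipped.
Slots: [1:G] [2:H] [3:E] [4:B] [5:F]
5 of 9 scheduled.

5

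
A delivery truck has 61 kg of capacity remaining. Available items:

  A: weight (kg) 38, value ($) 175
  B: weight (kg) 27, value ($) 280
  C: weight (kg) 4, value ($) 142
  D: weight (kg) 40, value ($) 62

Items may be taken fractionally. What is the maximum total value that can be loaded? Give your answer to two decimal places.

Sort by value per unit weight and fill in that order.
Ratios (sorted): C 35.50, B 10.37, A 4.61, D 1.55
take C (4 @ 142); take B (27 @ 280); take 30/38 of A → 138.16. Capacity used 61/61.
Total value = 560.16

560.16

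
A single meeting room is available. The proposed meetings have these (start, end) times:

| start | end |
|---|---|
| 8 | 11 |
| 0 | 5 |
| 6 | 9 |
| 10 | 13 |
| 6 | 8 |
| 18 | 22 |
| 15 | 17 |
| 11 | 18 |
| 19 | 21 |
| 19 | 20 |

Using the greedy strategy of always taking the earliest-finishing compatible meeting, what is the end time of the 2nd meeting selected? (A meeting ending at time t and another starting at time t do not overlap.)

Sort by end time and greedily take each interval whose start is ≥ the last chosen end.
By end time: (0,5), (6,8), (6,9), (8,11), (10,13), (15,17), (11,18), (19,20), (19,21), (18,22).
Pick (0,5); next start ≥ 5 → (6,8); next start ≥ 8 → (8,11); next start ≥ 11 → (15,17); next start ≥ 17 → (19,20).
Selected: (0,5) (6,8) (8,11) (15,17) (19,20)

8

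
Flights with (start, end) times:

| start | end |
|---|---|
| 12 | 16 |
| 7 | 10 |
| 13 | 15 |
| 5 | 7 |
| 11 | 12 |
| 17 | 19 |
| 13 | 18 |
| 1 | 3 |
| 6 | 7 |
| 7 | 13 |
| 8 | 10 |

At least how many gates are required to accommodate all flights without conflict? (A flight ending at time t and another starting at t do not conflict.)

The answer is the maximum number of intervals overlapping at any instant.
Events (time:±→running): 1:+→1 3:-→0 5:+→1 6:+→2 7:-→1 7:-→0 7:+→1 7:+→2 8:+→3 … peak 3.

3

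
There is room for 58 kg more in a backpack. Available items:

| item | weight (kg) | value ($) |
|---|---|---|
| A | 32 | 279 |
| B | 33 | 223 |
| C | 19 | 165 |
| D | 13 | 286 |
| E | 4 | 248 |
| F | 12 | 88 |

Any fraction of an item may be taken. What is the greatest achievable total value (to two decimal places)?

891.16

Sort by value per unit weight and fill in that order.
Order: E (248/4=62.00) > D (286/13=22.00) > A (279/32=8.72) > C (165/19=8.68) > F (88/12=7.33) > B (223/33=6.76)
Fill: take E (4 @ 248) → take D (13 @ 286) → take A (32 @ 279) → take 9/19 of C → 78.16; 58/58 used.
Total value = 891.16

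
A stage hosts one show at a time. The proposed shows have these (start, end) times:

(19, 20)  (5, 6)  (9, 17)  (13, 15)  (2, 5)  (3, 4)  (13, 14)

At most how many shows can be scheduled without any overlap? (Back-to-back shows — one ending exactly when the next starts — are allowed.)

Sorted by end: (3,4)  (2,5)  (5,6)  (13,14)  (13,15)  (9,17)  (19,20)
take (3,4); take (5,6); take (13,14); take (19,20).
Selected 4 shows.

4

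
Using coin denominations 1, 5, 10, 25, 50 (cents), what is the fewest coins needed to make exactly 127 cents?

Greedy: take as many of the largest coin as possible, then repeat with the remainder.
127 − 2×50→27 − 1×25→2 − 2×1→0
Total coins = 2 + 1 + 2 = 5

5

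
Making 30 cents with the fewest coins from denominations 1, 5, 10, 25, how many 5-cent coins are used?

1

30 − 1×25→5 − 1×5→0
Count of 5: 1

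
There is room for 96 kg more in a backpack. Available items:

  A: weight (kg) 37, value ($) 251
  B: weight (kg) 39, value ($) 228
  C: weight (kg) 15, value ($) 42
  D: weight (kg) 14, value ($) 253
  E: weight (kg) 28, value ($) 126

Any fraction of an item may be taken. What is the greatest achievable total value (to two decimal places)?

Order: D (253/14=18.07) > A (251/37=6.78) > B (228/39=5.85) > E (126/28=4.50) > C (42/15=2.80)
Fill: take D (14 @ 253) → take A (37 @ 251) → take B (39 @ 228) → take 6/28 of E → 27.00; 96/96 used.
Total value = 759.00

759.00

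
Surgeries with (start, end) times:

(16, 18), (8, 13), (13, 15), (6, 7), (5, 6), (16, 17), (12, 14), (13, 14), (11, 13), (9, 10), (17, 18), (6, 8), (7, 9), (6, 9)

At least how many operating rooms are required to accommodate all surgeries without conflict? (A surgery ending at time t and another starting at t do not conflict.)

The answer is the maximum number of intervals overlapping at any instant.
starts: [5, 6, 6, 6, 7, 8, 9, 11, 12, 13, 13, 16, 16, 17]
ends:   [6, 7, 8, 9, 9, 10, 13, 13, 14, 14, 15, 17, 18, 18]
s5→1 e6→0 s6→1 s6→2 s6→3  — peak 3.

3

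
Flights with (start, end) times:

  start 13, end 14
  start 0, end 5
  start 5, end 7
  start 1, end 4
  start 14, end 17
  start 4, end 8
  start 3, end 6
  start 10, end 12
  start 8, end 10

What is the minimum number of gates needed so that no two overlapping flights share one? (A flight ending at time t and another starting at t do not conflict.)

Events (time:±→running): 0:+→1 1:+→2 3:+→3 … peak 3.

3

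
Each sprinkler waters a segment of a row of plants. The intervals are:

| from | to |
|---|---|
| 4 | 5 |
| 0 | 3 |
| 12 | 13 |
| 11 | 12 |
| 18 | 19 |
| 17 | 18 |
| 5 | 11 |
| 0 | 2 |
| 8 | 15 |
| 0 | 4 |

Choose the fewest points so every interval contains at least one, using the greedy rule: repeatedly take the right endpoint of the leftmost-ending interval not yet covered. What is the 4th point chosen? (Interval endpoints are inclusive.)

18

Sort by right endpoint; whenever an interval is uncovered, place a point at its right end.
By right end: [0,2]  [0,3]  [0,4]  [4,5]  [5,11]  [11,12]  [12,13]  [8,15]  [17,18]  [18,19]
[0,2] uncovered → point at 2; [4,5] uncovered → point at 5; [11,12] uncovered → point at 12; [17,18] uncovered → point at 18.
Points: 2, 5, 12, 18 (4 total).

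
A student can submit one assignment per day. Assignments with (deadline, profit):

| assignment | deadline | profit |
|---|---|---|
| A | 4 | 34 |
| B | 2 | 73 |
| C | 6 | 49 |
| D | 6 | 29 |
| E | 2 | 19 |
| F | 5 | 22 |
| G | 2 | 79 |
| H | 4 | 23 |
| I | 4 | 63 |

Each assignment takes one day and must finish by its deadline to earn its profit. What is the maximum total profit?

327

Take jobs in profit order; each goes to the latest open slot no later than its deadline.
By profit: G(d2,79), B(d2,73), I(d4,63), C(d6,49), A(d4,34), D(d6,29), H(d4,23), F(d5,22), E(d2,19)
G→slot 2; B→slot 1; I→slot 4; C→slot 6; A→slot 3; D→slot 5; H skipped; F skipped; E skipped.
Profit = 73 + 79 + 34 + 63 + 29 + 49 = 327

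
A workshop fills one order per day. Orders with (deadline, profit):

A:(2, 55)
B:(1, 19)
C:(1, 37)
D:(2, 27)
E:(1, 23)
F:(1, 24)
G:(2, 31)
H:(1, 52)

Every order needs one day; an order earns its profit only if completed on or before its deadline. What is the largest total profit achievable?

107

Take jobs in profit order; each goes to the latest open slot no later than its deadline.
Profit order: A=55 H=52 C=37 G=31 D=27 F=24 E=23 B=19
Assign: A→slot 2, H→slot 1, C skipped, G skipped, D skipped, F skipped, E skipped, B skipped.
Slots: [1:H] [2:A]
Profit = 52 + 55 = 107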